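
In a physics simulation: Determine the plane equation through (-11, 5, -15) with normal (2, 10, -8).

The plane through P with normal n = (a, b, c) satisfies n·(r - P) = 0,
i.e. ax + by + cz = a·x₀ + b·y₀ + c·z₀.
d = 2·(-11) + 10·5 + (-8)·(-15)
  = -22 + 50 + 120
  = 148
Equation: 2x + 10y - 8z = 148

2x + 10y - 8z = 148


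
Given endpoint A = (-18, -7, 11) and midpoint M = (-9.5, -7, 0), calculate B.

B = 2M - A
  = (2·(-9.5) - (-18), 2·(-7) - (-7), 2·0 - 11)
  = (-19 + 18, -14 + 7, 0 - 11)
  = (-1, -7, -11)

(-1, -7, -11)


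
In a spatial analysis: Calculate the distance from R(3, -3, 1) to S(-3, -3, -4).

d = √[(x₂-x₁)² + (y₂-y₁)² + (z₂-z₁)²]
  = √[(-6)² + 0² + (-5)²]
  = √[36 + 0 + 25]
  = √61
  ≈ 7.81

7.81


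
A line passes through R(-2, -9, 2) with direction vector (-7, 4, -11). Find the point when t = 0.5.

P(t) = R + t·d
  = (-2 + (-7)·0.5, -9 + 4·0.5, 2 + (-11)·0.5)
  = (-2 - 3.5, -9 + 2, 2 - 5.5)
  = (-5.5, -7, -3.5)

(-5.5, -7, -3.5)


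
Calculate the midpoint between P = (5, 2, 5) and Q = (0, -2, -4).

M = ((x₁+x₂)/2, (y₁+y₂)/2, (z₁+z₂)/2)
  = ((5 + 0)/2, (2 - 2)/2, (5 - 4)/2)
  = (5/2, 0/2, 1/2)
  = (2.5, 0, 0.5)

(2.5, 0, 0.5)


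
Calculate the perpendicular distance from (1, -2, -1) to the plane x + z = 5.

distance = |a·x₀ + b·y₀ + c·z₀ - d| / √(a² + b² + c²)
  = |1·1 + 0·(-2) + 1·(-1) - 5| / √(1² + 0² + 1²)
  = |1 + 0 - 1 - 5| / √(1 + 0 + 1)
  = |-5| / √2
  = 5 / 1.414
  ≈ 3.536

3.536


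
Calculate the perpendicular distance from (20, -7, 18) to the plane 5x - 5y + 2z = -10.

distance = |a·x₀ + b·y₀ + c·z₀ - d| / √(a² + b² + c²)
  = |5·20 + (-5)·(-7) + 2·18 - (-10)| / √(5² + (-5)² + 2²)
  = |100 + 35 + 36 + 10| / √(25 + 25 + 4)
  = |181| / √54
  = 181 / 7.348
  ≈ 24.63

24.63


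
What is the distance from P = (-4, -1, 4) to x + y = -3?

distance = |a·x₀ + b·y₀ + c·z₀ - d| / √(a² + b² + c²)
  = |1·(-4) + 1·(-1) + 0·4 - (-3)| / √(1² + 1² + 0²)
  = |-4 - 1 + 0 + 3| / √(1 + 1 + 0)
  = |-2| / √2
  = 2 / 1.414
  ≈ 1.414

1.414


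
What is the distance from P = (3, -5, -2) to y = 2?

distance = |a·x₀ + b·y₀ + c·z₀ - d| / √(a² + b² + c²)
  = |0·3 + 1·(-5) + 0·(-2) - 2| / √(0² + 1² + 0²)
  = |0 - 5 + 0 - 2| / √(0 + 1 + 0)
  = |-7| / √1
  = 7 / 1
  ≈ 7

7


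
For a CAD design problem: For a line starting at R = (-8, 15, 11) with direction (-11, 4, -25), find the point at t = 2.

P(t) = R + t·d
  = (-8 + (-11)·2, 15 + 4·2, 11 + (-25)·2)
  = (-8 - 22, 15 + 8, 11 - 50)
  = (-30, 23, -39)

(-30, 23, -39)


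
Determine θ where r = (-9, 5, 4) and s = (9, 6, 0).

r·s = (-9)·9 + 5·6 + 4·0 = -81 + 30 + 0 = -51
|r| = √((-9)² + 5² + 4²) = √122 ≈ 11.05
|s| = √(9² + 6² + 0²) = √117 ≈ 10.82
cos θ = (r·s)/(|r||s|) = -51/(11.05·10.82) ≈ -0.4269
θ = arccos(-0.4269) ≈ 115.3°

115.3°


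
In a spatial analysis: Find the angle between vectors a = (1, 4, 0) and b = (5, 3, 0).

a·b = 1·5 + 4·3 + 0·0 = 5 + 12 + 0 = 17
|a| = √(1² + 4² + 0²) = √17 ≈ 4.123
|b| = √(5² + 3² + 0²) = √34 ≈ 5.831
cos θ = (a·b)/(|a||b|) = 17/(4.123·5.831) ≈ 0.7071
θ = arccos(0.7071) ≈ 45°

45°


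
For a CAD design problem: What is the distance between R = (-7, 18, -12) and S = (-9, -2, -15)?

d = √[(x₂-x₁)² + (y₂-y₁)² + (z₂-z₁)²]
  = √[(-2)² + (-20)² + (-3)²]
  = √[4 + 400 + 9]
  = √413
  ≈ 20.32

20.32


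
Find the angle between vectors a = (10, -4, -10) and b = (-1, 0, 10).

a·b = 10·(-1) + (-4)·0 + (-10)·10 = -10 + 0 - 100 = -110
|a| = √(10² + (-4)² + (-10)²) = √216 ≈ 14.7
|b| = √((-1)² + 0² + 10²) = √101 ≈ 10.05
cos θ = (a·b)/(|a||b|) = -110/(14.7·10.05) ≈ -0.7447
θ = arccos(-0.7447) ≈ 138.1°

138.1°


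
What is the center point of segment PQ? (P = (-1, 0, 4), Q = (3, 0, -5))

M = ((x₁+x₂)/2, (y₁+y₂)/2, (z₁+z₂)/2)
  = ((-1 + 3)/2, (0 + 0)/2, (4 - 5)/2)
  = (2/2, 0/2, -1/2)
  = (1, 0, -0.5)

(1, 0, -0.5)


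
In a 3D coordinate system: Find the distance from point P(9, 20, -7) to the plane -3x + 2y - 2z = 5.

distance = |a·x₀ + b·y₀ + c·z₀ - d| / √(a² + b² + c²)
  = |(-3)·9 + 2·20 + (-2)·(-7) - 5| / √((-3)² + 2² + (-2)²)
  = |-27 + 40 + 14 - 5| / √(9 + 4 + 4)
  = |22| / √17
  = 22 / 4.123
  ≈ 5.336

5.336


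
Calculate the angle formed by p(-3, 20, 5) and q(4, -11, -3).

p·q = (-3)·4 + 20·(-11) + 5·(-3) = -12 - 220 - 15 = -247
|p| = √((-3)² + 20² + 5²) = √434 ≈ 20.83
|q| = √(4² + (-11)² + (-3)²) = √146 ≈ 12.08
cos θ = (p·q)/(|p||q|) = -247/(20.83·12.08) ≈ -0.9812
θ = arccos(-0.9812) ≈ 168.9°

168.9°


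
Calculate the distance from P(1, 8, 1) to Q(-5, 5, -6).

d = √[(x₂-x₁)² + (y₂-y₁)² + (z₂-z₁)²]
  = √[(-6)² + (-3)² + (-7)²]
  = √[36 + 9 + 49]
  = √94
  ≈ 9.695

9.695


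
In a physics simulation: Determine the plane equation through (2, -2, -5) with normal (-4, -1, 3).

The plane through P with normal n = (a, b, c) satisfies n·(r - P) = 0,
i.e. ax + by + cz = a·x₀ + b·y₀ + c·z₀.
d = (-4)·2 + (-1)·(-2) + 3·(-5)
  = -8 + 2 - 15
  = -21
Equation: -4x - y + 3z = -21

-4x - y + 3z = -21


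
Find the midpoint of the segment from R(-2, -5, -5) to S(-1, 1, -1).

M = ((x₁+x₂)/2, (y₁+y₂)/2, (z₁+z₂)/2)
  = ((-2 - 1)/2, (-5 + 1)/2, (-5 - 1)/2)
  = (-3/2, -4/2, -6/2)
  = (-1.5, -2, -3)

(-1.5, -2, -3)


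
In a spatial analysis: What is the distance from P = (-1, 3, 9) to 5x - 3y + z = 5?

distance = |a·x₀ + b·y₀ + c·z₀ - d| / √(a² + b² + c²)
  = |5·(-1) + (-3)·3 + 1·9 - 5| / √(5² + (-3)² + 1²)
  = |-5 - 9 + 9 - 5| / √(25 + 9 + 1)
  = |-10| / √35
  = 10 / 5.916
  ≈ 1.69

1.69


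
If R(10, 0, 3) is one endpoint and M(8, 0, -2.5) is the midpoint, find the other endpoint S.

S = 2M - R
  = (2·8 - 10, 2·0 - 0, 2·(-2.5) - 3)
  = (16 - 10, 0 + 0, -5 - 3)
  = (6, 0, -8)

(6, 0, -8)


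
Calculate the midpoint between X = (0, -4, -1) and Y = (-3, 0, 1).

M = ((x₁+x₂)/2, (y₁+y₂)/2, (z₁+z₂)/2)
  = ((0 - 3)/2, (-4 + 0)/2, (-1 + 1)/2)
  = (-3/2, -4/2, 0/2)
  = (-1.5, -2, 0)

(-1.5, -2, 0)


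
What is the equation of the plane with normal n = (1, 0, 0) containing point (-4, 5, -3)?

The plane through P with normal n = (a, b, c) satisfies n·(r - P) = 0,
i.e. ax + by + cz = a·x₀ + b·y₀ + c·z₀.
d = 1·(-4) + 0·5 + 0·(-3)
  = -4 + 0 + 0
  = -4
Equation: x = -4

x = -4


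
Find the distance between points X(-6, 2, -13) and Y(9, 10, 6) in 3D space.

d = √[(x₂-x₁)² + (y₂-y₁)² + (z₂-z₁)²]
  = √[15² + 8² + 19²]
  = √[225 + 64 + 361]
  = √650
  ≈ 25.5

25.5


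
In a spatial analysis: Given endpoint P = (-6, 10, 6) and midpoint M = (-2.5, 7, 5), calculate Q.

Q = 2M - P
  = (2·(-2.5) - (-6), 2·7 - 10, 2·5 - 6)
  = (-5 + 6, 14 - 10, 10 - 6)
  = (1, 4, 4)

(1, 4, 4)


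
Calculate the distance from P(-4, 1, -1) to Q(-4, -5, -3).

d = √[(x₂-x₁)² + (y₂-y₁)² + (z₂-z₁)²]
  = √[0² + (-6)² + (-2)²]
  = √[0 + 36 + 4]
  = √40
  ≈ 6.325

6.325


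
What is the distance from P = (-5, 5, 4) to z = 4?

distance = |a·x₀ + b·y₀ + c·z₀ - d| / √(a² + b² + c²)
  = |0·(-5) + 0·5 + 1·4 - 4| / √(0² + 0² + 1²)
  = |0 + 0 + 4 - 4| / √(0 + 0 + 1)
  = |0| / √1
  = 0 / 1
  ≈ 0

0


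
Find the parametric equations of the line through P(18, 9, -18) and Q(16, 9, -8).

Direction vector d = Q - P = (16 - 18, 9 - 9, -8 + 18) = (-2, 0, 10)
Parametric form r = P + t·d:
x = 18 - 2t, y = 9, z = -18 + 10t

x = 18 - 2t, y = 9, z = -18 + 10t


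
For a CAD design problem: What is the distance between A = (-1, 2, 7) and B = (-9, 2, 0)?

d = √[(x₂-x₁)² + (y₂-y₁)² + (z₂-z₁)²]
  = √[(-8)² + 0² + (-7)²]
  = √[64 + 0 + 49]
  = √113
  ≈ 10.63

10.63


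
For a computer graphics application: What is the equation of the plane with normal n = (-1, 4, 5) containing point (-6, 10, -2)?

The plane through P with normal n = (a, b, c) satisfies n·(r - P) = 0,
i.e. ax + by + cz = a·x₀ + b·y₀ + c·z₀.
d = (-1)·(-6) + 4·10 + 5·(-2)
  = 6 + 40 - 10
  = 36
Equation: -x + 4y + 5z = 36

-x + 4y + 5z = 36


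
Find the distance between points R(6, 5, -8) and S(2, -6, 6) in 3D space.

d = √[(x₂-x₁)² + (y₂-y₁)² + (z₂-z₁)²]
  = √[(-4)² + (-11)² + 14²]
  = √[16 + 121 + 196]
  = √333
  ≈ 18.25

18.25


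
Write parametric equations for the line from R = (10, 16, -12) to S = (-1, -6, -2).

Direction vector d = S - R = (-1 - 10, -6 - 16, -2 + 12) = (-11, -22, 10)
Parametric form r = R + t·d:
x = 10 - 11t, y = 16 - 22t, z = -12 + 10t

x = 10 - 11t, y = 16 - 22t, z = -12 + 10t


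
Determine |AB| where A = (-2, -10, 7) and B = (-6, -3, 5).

d = √[(x₂-x₁)² + (y₂-y₁)² + (z₂-z₁)²]
  = √[(-4)² + 7² + (-2)²]
  = √[16 + 49 + 4]
  = √69
  ≈ 8.307

8.307


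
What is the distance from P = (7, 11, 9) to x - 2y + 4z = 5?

distance = |a·x₀ + b·y₀ + c·z₀ - d| / √(a² + b² + c²)
  = |1·7 + (-2)·11 + 4·9 - 5| / √(1² + (-2)² + 4²)
  = |7 - 22 + 36 - 5| / √(1 + 4 + 16)
  = |16| / √21
  = 16 / 4.583
  ≈ 3.491

3.491


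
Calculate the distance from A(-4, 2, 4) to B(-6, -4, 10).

d = √[(x₂-x₁)² + (y₂-y₁)² + (z₂-z₁)²]
  = √[(-2)² + (-6)² + 6²]
  = √[4 + 36 + 36]
  = √76
  ≈ 8.718

8.718


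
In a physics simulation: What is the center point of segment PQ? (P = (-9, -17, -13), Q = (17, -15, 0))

M = ((x₁+x₂)/2, (y₁+y₂)/2, (z₁+z₂)/2)
  = ((-9 + 17)/2, (-17 - 15)/2, (-13 + 0)/2)
  = (8/2, -32/2, -13/2)
  = (4, -16, -6.5)

(4, -16, -6.5)


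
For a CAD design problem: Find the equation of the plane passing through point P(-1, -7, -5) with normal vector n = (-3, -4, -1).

The plane through P with normal n = (a, b, c) satisfies n·(r - P) = 0,
i.e. ax + by + cz = a·x₀ + b·y₀ + c·z₀.
d = (-3)·(-1) + (-4)·(-7) + (-1)·(-5)
  = 3 + 28 + 5
  = 36
Equation: -3x - 4y - z = 36

-3x - 4y - z = 36


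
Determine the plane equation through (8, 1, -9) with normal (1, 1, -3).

The plane through P with normal n = (a, b, c) satisfies n·(r - P) = 0,
i.e. ax + by + cz = a·x₀ + b·y₀ + c·z₀.
d = 1·8 + 1·1 + (-3)·(-9)
  = 8 + 1 + 27
  = 36
Equation: x + y - 3z = 36

x + y - 3z = 36


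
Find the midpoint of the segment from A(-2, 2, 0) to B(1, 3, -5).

M = ((x₁+x₂)/2, (y₁+y₂)/2, (z₁+z₂)/2)
  = ((-2 + 1)/2, (2 + 3)/2, (0 - 5)/2)
  = (-1/2, 5/2, -5/2)
  = (-0.5, 2.5, -2.5)

(-0.5, 2.5, -2.5)


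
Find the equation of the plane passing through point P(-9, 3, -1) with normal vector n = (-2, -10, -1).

The plane through P with normal n = (a, b, c) satisfies n·(r - P) = 0,
i.e. ax + by + cz = a·x₀ + b·y₀ + c·z₀.
d = (-2)·(-9) + (-10)·3 + (-1)·(-1)
  = 18 - 30 + 1
  = -11
Equation: -2x - 10y - z = -11

-2x - 10y - z = -11


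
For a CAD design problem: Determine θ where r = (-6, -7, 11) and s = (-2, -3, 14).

r·s = (-6)·(-2) + (-7)·(-3) + 11·14 = 12 + 21 + 154 = 187
|r| = √((-6)² + (-7)² + 11²) = √206 ≈ 14.35
|s| = √((-2)² + (-3)² + 14²) = √209 ≈ 14.46
cos θ = (r·s)/(|r||s|) = 187/(14.35·14.46) ≈ 0.9012
θ = arccos(0.9012) ≈ 25.68°

25.68°


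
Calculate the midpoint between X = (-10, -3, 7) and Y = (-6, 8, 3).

M = ((x₁+x₂)/2, (y₁+y₂)/2, (z₁+z₂)/2)
  = ((-10 - 6)/2, (-3 + 8)/2, (7 + 3)/2)
  = (-16/2, 5/2, 10/2)
  = (-8, 2.5, 5)

(-8, 2.5, 5)


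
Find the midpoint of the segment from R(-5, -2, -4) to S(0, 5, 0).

M = ((x₁+x₂)/2, (y₁+y₂)/2, (z₁+z₂)/2)
  = ((-5 + 0)/2, (-2 + 5)/2, (-4 + 0)/2)
  = (-5/2, 3/2, -4/2)
  = (-2.5, 1.5, -2)

(-2.5, 1.5, -2)


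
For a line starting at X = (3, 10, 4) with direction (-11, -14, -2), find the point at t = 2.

P(t) = X + t·d
  = (3 + (-11)·2, 10 + (-14)·2, 4 + (-2)·2)
  = (3 - 22, 10 - 28, 4 - 4)
  = (-19, -18, 0)

(-19, -18, 0)


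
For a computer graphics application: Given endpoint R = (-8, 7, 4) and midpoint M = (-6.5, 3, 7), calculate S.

S = 2M - R
  = (2·(-6.5) - (-8), 2·3 - 7, 2·7 - 4)
  = (-13 + 8, 6 - 7, 14 - 4)
  = (-5, -1, 10)

(-5, -1, 10)


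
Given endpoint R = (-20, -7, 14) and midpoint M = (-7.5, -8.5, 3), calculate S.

S = 2M - R
  = (2·(-7.5) - (-20), 2·(-8.5) - (-7), 2·3 - 14)
  = (-15 + 20, -17 + 7, 6 - 14)
  = (5, -10, -8)

(5, -10, -8)


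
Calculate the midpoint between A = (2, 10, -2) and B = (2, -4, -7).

M = ((x₁+x₂)/2, (y₁+y₂)/2, (z₁+z₂)/2)
  = ((2 + 2)/2, (10 - 4)/2, (-2 - 7)/2)
  = (4/2, 6/2, -9/2)
  = (2, 3, -4.5)

(2, 3, -4.5)


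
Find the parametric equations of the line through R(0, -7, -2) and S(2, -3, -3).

Direction vector d = S - R = (2 + 0, -3 + 7, -3 + 2) = (2, 4, -1)
Parametric form r = R + t·d:
x = 0 + 2t, y = -7 + 4t, z = -2 - t

x = 0 + 2t, y = -7 + 4t, z = -2 - t


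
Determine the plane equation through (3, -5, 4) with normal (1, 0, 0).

The plane through P with normal n = (a, b, c) satisfies n·(r - P) = 0,
i.e. ax + by + cz = a·x₀ + b·y₀ + c·z₀.
d = 1·3 + 0·(-5) + 0·4
  = 3 + 0 + 0
  = 3
Equation: x = 3

x = 3


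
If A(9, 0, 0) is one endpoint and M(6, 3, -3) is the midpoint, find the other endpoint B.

B = 2M - A
  = (2·6 - 9, 2·3 - 0, 2·(-3) - 0)
  = (12 - 9, 6 + 0, -6 + 0)
  = (3, 6, -6)

(3, 6, -6)


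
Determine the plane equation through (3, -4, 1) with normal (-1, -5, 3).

The plane through P with normal n = (a, b, c) satisfies n·(r - P) = 0,
i.e. ax + by + cz = a·x₀ + b·y₀ + c·z₀.
d = (-1)·3 + (-5)·(-4) + 3·1
  = -3 + 20 + 3
  = 20
Equation: -x - 5y + 3z = 20

-x - 5y + 3z = 20


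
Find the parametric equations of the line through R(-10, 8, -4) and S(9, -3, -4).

Direction vector d = S - R = (9 + 10, -3 - 8, -4 + 4) = (19, -11, 0)
Parametric form r = R + t·d:
x = -10 + 19t, y = 8 - 11t, z = -4

x = -10 + 19t, y = 8 - 11t, z = -4


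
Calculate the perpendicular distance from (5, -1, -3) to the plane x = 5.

distance = |a·x₀ + b·y₀ + c·z₀ - d| / √(a² + b² + c²)
  = |1·5 + 0·(-1) + 0·(-3) - 5| / √(1² + 0² + 0²)
  = |5 + 0 + 0 - 5| / √(1 + 0 + 0)
  = |0| / √1
  = 0 / 1
  ≈ 0

0


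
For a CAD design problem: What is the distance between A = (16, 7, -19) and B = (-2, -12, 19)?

d = √[(x₂-x₁)² + (y₂-y₁)² + (z₂-z₁)²]
  = √[(-18)² + (-19)² + 38²]
  = √[324 + 361 + 1444]
  = √2129
  ≈ 46.14

46.14


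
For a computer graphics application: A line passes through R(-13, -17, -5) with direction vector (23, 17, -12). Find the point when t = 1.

P(t) = R + t·d
  = (-13 + 23·1, -17 + 17·1, -5 + (-12)·1)
  = (-13 + 23, -17 + 17, -5 - 12)
  = (10, 0, -17)

(10, 0, -17)


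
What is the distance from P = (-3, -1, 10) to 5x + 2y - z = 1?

distance = |a·x₀ + b·y₀ + c·z₀ - d| / √(a² + b² + c²)
  = |5·(-3) + 2·(-1) + (-1)·10 - 1| / √(5² + 2² + (-1)²)
  = |-15 - 2 - 10 - 1| / √(25 + 4 + 1)
  = |-28| / √30
  = 28 / 5.477
  ≈ 5.112

5.112


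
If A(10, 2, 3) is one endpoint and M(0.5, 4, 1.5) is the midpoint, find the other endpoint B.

B = 2M - A
  = (2·0.5 - 10, 2·4 - 2, 2·1.5 - 3)
  = (1 - 10, 8 - 2, 3 - 3)
  = (-9, 6, 0)

(-9, 6, 0)


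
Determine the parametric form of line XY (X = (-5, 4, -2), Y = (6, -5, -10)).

Direction vector d = Y - X = (6 + 5, -5 - 4, -10 + 2) = (11, -9, -8)
Parametric form r = X + t·d:
x = -5 + 11t, y = 4 - 9t, z = -2 - 8t

x = -5 + 11t, y = 4 - 9t, z = -2 - 8t


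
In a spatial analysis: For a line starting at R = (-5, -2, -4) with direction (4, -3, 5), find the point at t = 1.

P(t) = R + t·d
  = (-5 + 4·1, -2 + (-3)·1, -4 + 5·1)
  = (-5 + 4, -2 - 3, -4 + 5)
  = (-1, -5, 1)

(-1, -5, 1)


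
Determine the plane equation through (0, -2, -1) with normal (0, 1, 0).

The plane through P with normal n = (a, b, c) satisfies n·(r - P) = 0,
i.e. ax + by + cz = a·x₀ + b·y₀ + c·z₀.
d = 0·0 + 1·(-2) + 0·(-1)
  = 0 - 2 + 0
  = -2
Equation: y = -2

y = -2


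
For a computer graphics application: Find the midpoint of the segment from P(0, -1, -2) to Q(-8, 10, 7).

M = ((x₁+x₂)/2, (y₁+y₂)/2, (z₁+z₂)/2)
  = ((0 - 8)/2, (-1 + 10)/2, (-2 + 7)/2)
  = (-8/2, 9/2, 5/2)
  = (-4, 4.5, 2.5)

(-4, 4.5, 2.5)


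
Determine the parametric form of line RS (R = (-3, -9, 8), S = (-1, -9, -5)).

Direction vector d = S - R = (-1 + 3, -9 + 9, -5 - 8) = (2, 0, -13)
Parametric form r = R + t·d:
x = -3 + 2t, y = -9, z = 8 - 13t

x = -3 + 2t, y = -9, z = 8 - 13t


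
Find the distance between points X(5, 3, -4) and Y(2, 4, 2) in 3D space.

d = √[(x₂-x₁)² + (y₂-y₁)² + (z₂-z₁)²]
  = √[(-3)² + 1² + 6²]
  = √[9 + 1 + 36]
  = √46
  ≈ 6.782

6.782


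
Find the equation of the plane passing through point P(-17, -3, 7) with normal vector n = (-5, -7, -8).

The plane through P with normal n = (a, b, c) satisfies n·(r - P) = 0,
i.e. ax + by + cz = a·x₀ + b·y₀ + c·z₀.
d = (-5)·(-17) + (-7)·(-3) + (-8)·7
  = 85 + 21 - 56
  = 50
Equation: -5x - 7y - 8z = 50

-5x - 7y - 8z = 50


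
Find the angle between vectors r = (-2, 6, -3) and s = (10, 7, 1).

r·s = (-2)·10 + 6·7 + (-3)·1 = -20 + 42 - 3 = 19
|r| = √((-2)² + 6² + (-3)²) = √49 ≈ 7
|s| = √(10² + 7² + 1²) = √150 ≈ 12.25
cos θ = (r·s)/(|r||s|) = 19/(7·12.25) ≈ 0.2216
θ = arccos(0.2216) ≈ 77.2°

77.2°


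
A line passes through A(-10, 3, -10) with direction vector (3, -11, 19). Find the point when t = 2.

P(t) = A + t·d
  = (-10 + 3·2, 3 + (-11)·2, -10 + 19·2)
  = (-10 + 6, 3 - 22, -10 + 38)
  = (-4, -19, 28)

(-4, -19, 28)


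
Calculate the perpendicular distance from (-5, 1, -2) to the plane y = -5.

distance = |a·x₀ + b·y₀ + c·z₀ - d| / √(a² + b² + c²)
  = |0·(-5) + 1·1 + 0·(-2) - (-5)| / √(0² + 1² + 0²)
  = |0 + 1 + 0 + 5| / √(0 + 1 + 0)
  = |6| / √1
  = 6 / 1
  ≈ 6

6


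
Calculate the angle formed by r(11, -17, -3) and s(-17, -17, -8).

r·s = 11·(-17) + (-17)·(-17) + (-3)·(-8) = -187 + 289 + 24 = 126
|r| = √(11² + (-17)² + (-3)²) = √419 ≈ 20.47
|s| = √((-17)² + (-17)² + (-8)²) = √642 ≈ 25.34
cos θ = (r·s)/(|r||s|) = 126/(20.47·25.34) ≈ 0.2429
θ = arccos(0.2429) ≈ 75.94°

75.94°


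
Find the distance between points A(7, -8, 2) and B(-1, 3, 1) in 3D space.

d = √[(x₂-x₁)² + (y₂-y₁)² + (z₂-z₁)²]
  = √[(-8)² + 11² + (-1)²]
  = √[64 + 121 + 1]
  = √186
  ≈ 13.64

13.64


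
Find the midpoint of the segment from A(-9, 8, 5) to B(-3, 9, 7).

M = ((x₁+x₂)/2, (y₁+y₂)/2, (z₁+z₂)/2)
  = ((-9 - 3)/2, (8 + 9)/2, (5 + 7)/2)
  = (-12/2, 17/2, 12/2)
  = (-6, 8.5, 6)

(-6, 8.5, 6)


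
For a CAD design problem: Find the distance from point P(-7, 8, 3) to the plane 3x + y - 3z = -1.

distance = |a·x₀ + b·y₀ + c·z₀ - d| / √(a² + b² + c²)
  = |3·(-7) + 1·8 + (-3)·3 - (-1)| / √(3² + 1² + (-3)²)
  = |-21 + 8 - 9 + 1| / √(9 + 1 + 9)
  = |-21| / √19
  = 21 / 4.359
  ≈ 4.818

4.818


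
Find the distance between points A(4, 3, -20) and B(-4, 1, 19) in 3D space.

d = √[(x₂-x₁)² + (y₂-y₁)² + (z₂-z₁)²]
  = √[(-8)² + (-2)² + 39²]
  = √[64 + 4 + 1521]
  = √1589
  ≈ 39.86

39.86


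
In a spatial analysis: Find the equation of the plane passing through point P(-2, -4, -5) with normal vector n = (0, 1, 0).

The plane through P with normal n = (a, b, c) satisfies n·(r - P) = 0,
i.e. ax + by + cz = a·x₀ + b·y₀ + c·z₀.
d = 0·(-2) + 1·(-4) + 0·(-5)
  = 0 - 4 + 0
  = -4
Equation: y = -4

y = -4


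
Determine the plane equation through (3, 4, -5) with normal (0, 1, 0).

The plane through P with normal n = (a, b, c) satisfies n·(r - P) = 0,
i.e. ax + by + cz = a·x₀ + b·y₀ + c·z₀.
d = 0·3 + 1·4 + 0·(-5)
  = 0 + 4 + 0
  = 4
Equation: y = 4

y = 4


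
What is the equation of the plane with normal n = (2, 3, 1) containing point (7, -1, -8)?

The plane through P with normal n = (a, b, c) satisfies n·(r - P) = 0,
i.e. ax + by + cz = a·x₀ + b·y₀ + c·z₀.
d = 2·7 + 3·(-1) + 1·(-8)
  = 14 - 3 - 8
  = 3
Equation: 2x + 3y + z = 3

2x + 3y + z = 3


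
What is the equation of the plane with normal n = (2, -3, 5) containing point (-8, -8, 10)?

The plane through P with normal n = (a, b, c) satisfies n·(r - P) = 0,
i.e. ax + by + cz = a·x₀ + b·y₀ + c·z₀.
d = 2·(-8) + (-3)·(-8) + 5·10
  = -16 + 24 + 50
  = 58
Equation: 2x - 3y + 5z = 58

2x - 3y + 5z = 58


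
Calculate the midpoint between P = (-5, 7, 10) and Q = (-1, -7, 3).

M = ((x₁+x₂)/2, (y₁+y₂)/2, (z₁+z₂)/2)
  = ((-5 - 1)/2, (7 - 7)/2, (10 + 3)/2)
  = (-6/2, 0/2, 13/2)
  = (-3, 0, 6.5)

(-3, 0, 6.5)


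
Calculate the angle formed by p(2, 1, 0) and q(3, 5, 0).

p·q = 2·3 + 1·5 + 0·0 = 6 + 5 + 0 = 11
|p| = √(2² + 1² + 0²) = √5 ≈ 2.236
|q| = √(3² + 5² + 0²) = √34 ≈ 5.831
cos θ = (p·q)/(|p||q|) = 11/(2.236·5.831) ≈ 0.8437
θ = arccos(0.8437) ≈ 32.47°

32.47°


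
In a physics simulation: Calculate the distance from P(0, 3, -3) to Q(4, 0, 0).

d = √[(x₂-x₁)² + (y₂-y₁)² + (z₂-z₁)²]
  = √[4² + (-3)² + 3²]
  = √[16 + 9 + 9]
  = √34
  ≈ 5.831

5.831


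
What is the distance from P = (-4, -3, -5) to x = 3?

distance = |a·x₀ + b·y₀ + c·z₀ - d| / √(a² + b² + c²)
  = |1·(-4) + 0·(-3) + 0·(-5) - 3| / √(1² + 0² + 0²)
  = |-4 + 0 + 0 - 3| / √(1 + 0 + 0)
  = |-7| / √1
  = 7 / 1
  ≈ 7

7


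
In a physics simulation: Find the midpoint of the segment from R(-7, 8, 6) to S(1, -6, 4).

M = ((x₁+x₂)/2, (y₁+y₂)/2, (z₁+z₂)/2)
  = ((-7 + 1)/2, (8 - 6)/2, (6 + 4)/2)
  = (-6/2, 2/2, 10/2)
  = (-3, 1, 5)

(-3, 1, 5)


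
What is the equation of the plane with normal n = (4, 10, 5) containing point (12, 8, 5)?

The plane through P with normal n = (a, b, c) satisfies n·(r - P) = 0,
i.e. ax + by + cz = a·x₀ + b·y₀ + c·z₀.
d = 4·12 + 10·8 + 5·5
  = 48 + 80 + 25
  = 153
Equation: 4x + 10y + 5z = 153

4x + 10y + 5z = 153


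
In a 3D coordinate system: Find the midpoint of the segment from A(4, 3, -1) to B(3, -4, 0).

M = ((x₁+x₂)/2, (y₁+y₂)/2, (z₁+z₂)/2)
  = ((4 + 3)/2, (3 - 4)/2, (-1 + 0)/2)
  = (7/2, -1/2, -1/2)
  = (3.5, -0.5, -0.5)

(3.5, -0.5, -0.5)


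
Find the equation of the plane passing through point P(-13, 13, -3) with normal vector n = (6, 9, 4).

The plane through P with normal n = (a, b, c) satisfies n·(r - P) = 0,
i.e. ax + by + cz = a·x₀ + b·y₀ + c·z₀.
d = 6·(-13) + 9·13 + 4·(-3)
  = -78 + 117 - 12
  = 27
Equation: 6x + 9y + 4z = 27

6x + 9y + 4z = 27


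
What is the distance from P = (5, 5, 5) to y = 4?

distance = |a·x₀ + b·y₀ + c·z₀ - d| / √(a² + b² + c²)
  = |0·5 + 1·5 + 0·5 - 4| / √(0² + 1² + 0²)
  = |0 + 5 + 0 - 4| / √(0 + 1 + 0)
  = |1| / √1
  = 1 / 1
  ≈ 1

1


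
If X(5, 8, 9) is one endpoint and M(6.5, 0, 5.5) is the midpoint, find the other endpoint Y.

Y = 2M - X
  = (2·6.5 - 5, 2·0 - 8, 2·5.5 - 9)
  = (13 - 5, 0 - 8, 11 - 9)
  = (8, -8, 2)

(8, -8, 2)


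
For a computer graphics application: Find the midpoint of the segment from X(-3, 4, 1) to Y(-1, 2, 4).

M = ((x₁+x₂)/2, (y₁+y₂)/2, (z₁+z₂)/2)
  = ((-3 - 1)/2, (4 + 2)/2, (1 + 4)/2)
  = (-4/2, 6/2, 5/2)
  = (-2, 3, 2.5)

(-2, 3, 2.5)


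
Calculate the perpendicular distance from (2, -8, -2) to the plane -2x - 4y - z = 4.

distance = |a·x₀ + b·y₀ + c·z₀ - d| / √(a² + b² + c²)
  = |(-2)·2 + (-4)·(-8) + (-1)·(-2) - 4| / √((-2)² + (-4)² + (-1)²)
  = |-4 + 32 + 2 - 4| / √(4 + 16 + 1)
  = |26| / √21
  = 26 / 4.583
  ≈ 5.674

5.674


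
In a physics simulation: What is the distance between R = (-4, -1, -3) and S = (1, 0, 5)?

d = √[(x₂-x₁)² + (y₂-y₁)² + (z₂-z₁)²]
  = √[5² + 1² + 8²]
  = √[25 + 1 + 64]
  = √90
  ≈ 9.487

9.487


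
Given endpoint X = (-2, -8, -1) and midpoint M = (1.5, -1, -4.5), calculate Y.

Y = 2M - X
  = (2·1.5 - (-2), 2·(-1) - (-8), 2·(-4.5) - (-1))
  = (3 + 2, -2 + 8, -9 + 1)
  = (5, 6, -8)

(5, 6, -8)


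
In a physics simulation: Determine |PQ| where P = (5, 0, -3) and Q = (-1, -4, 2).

d = √[(x₂-x₁)² + (y₂-y₁)² + (z₂-z₁)²]
  = √[(-6)² + (-4)² + 5²]
  = √[36 + 16 + 25]
  = √77
  ≈ 8.775

8.775


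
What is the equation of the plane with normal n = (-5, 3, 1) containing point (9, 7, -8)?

The plane through P with normal n = (a, b, c) satisfies n·(r - P) = 0,
i.e. ax + by + cz = a·x₀ + b·y₀ + c·z₀.
d = (-5)·9 + 3·7 + 1·(-8)
  = -45 + 21 - 8
  = -32
Equation: -5x + 3y + z = -32

-5x + 3y + z = -32


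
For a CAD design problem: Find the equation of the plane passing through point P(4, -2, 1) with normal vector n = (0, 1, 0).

The plane through P with normal n = (a, b, c) satisfies n·(r - P) = 0,
i.e. ax + by + cz = a·x₀ + b·y₀ + c·z₀.
d = 0·4 + 1·(-2) + 0·1
  = 0 - 2 + 0
  = -2
Equation: y = -2

y = -2


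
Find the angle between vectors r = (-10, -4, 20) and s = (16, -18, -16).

r·s = (-10)·16 + (-4)·(-18) + 20·(-16) = -160 + 72 - 320 = -408
|r| = √((-10)² + (-4)² + 20²) = √516 ≈ 22.72
|s| = √(16² + (-18)² + (-16)²) = √836 ≈ 28.91
cos θ = (r·s)/(|r||s|) = -408/(22.72·28.91) ≈ -0.6212
θ = arccos(-0.6212) ≈ 128.4°

128.4°


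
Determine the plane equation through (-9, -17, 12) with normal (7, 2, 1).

The plane through P with normal n = (a, b, c) satisfies n·(r - P) = 0,
i.e. ax + by + cz = a·x₀ + b·y₀ + c·z₀.
d = 7·(-9) + 2·(-17) + 1·12
  = -63 - 34 + 12
  = -85
Equation: 7x + 2y + z = -85

7x + 2y + z = -85


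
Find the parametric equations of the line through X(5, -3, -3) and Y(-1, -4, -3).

Direction vector d = Y - X = (-1 - 5, -4 + 3, -3 + 3) = (-6, -1, 0)
Parametric form r = X + t·d:
x = 5 - 6t, y = -3 - t, z = -3

x = 5 - 6t, y = -3 - t, z = -3


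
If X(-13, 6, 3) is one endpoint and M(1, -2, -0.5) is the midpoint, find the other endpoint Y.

Y = 2M - X
  = (2·1 - (-13), 2·(-2) - 6, 2·(-0.5) - 3)
  = (2 + 13, -4 - 6, -1 - 3)
  = (15, -10, -4)

(15, -10, -4)


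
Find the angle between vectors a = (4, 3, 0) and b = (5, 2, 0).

a·b = 4·5 + 3·2 + 0·0 = 20 + 6 + 0 = 26
|a| = √(4² + 3² + 0²) = √25 ≈ 5
|b| = √(5² + 2² + 0²) = √29 ≈ 5.385
cos θ = (a·b)/(|a||b|) = 26/(5·5.385) ≈ 0.9656
θ = arccos(0.9656) ≈ 15.07°

15.07°


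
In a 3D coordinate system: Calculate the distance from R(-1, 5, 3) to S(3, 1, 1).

d = √[(x₂-x₁)² + (y₂-y₁)² + (z₂-z₁)²]
  = √[4² + (-4)² + (-2)²]
  = √[16 + 16 + 4]
  = √36
  ≈ 6

6


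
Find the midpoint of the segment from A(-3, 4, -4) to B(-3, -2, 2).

M = ((x₁+x₂)/2, (y₁+y₂)/2, (z₁+z₂)/2)
  = ((-3 - 3)/2, (4 - 2)/2, (-4 + 2)/2)
  = (-6/2, 2/2, -2/2)
  = (-3, 1, -1)

(-3, 1, -1)


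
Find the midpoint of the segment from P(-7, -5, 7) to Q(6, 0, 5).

M = ((x₁+x₂)/2, (y₁+y₂)/2, (z₁+z₂)/2)
  = ((-7 + 6)/2, (-5 + 0)/2, (7 + 5)/2)
  = (-1/2, -5/2, 12/2)
  = (-0.5, -2.5, 6)

(-0.5, -2.5, 6)


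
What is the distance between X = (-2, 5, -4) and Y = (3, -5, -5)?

d = √[(x₂-x₁)² + (y₂-y₁)² + (z₂-z₁)²]
  = √[5² + (-10)² + (-1)²]
  = √[25 + 100 + 1]
  = √126
  ≈ 11.22

11.22


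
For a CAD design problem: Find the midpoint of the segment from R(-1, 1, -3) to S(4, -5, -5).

M = ((x₁+x₂)/2, (y₁+y₂)/2, (z₁+z₂)/2)
  = ((-1 + 4)/2, (1 - 5)/2, (-3 - 5)/2)
  = (3/2, -4/2, -8/2)
  = (1.5, -2, -4)

(1.5, -2, -4)


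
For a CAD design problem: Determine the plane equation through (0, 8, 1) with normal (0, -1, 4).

The plane through P with normal n = (a, b, c) satisfies n·(r - P) = 0,
i.e. ax + by + cz = a·x₀ + b·y₀ + c·z₀.
d = 0·0 + (-1)·8 + 4·1
  = 0 - 8 + 4
  = -4
Equation: -y + 4z = -4

-y + 4z = -4


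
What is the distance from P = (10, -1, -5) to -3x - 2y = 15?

distance = |a·x₀ + b·y₀ + c·z₀ - d| / √(a² + b² + c²)
  = |(-3)·10 + (-2)·(-1) + 0·(-5) - 15| / √((-3)² + (-2)² + 0²)
  = |-30 + 2 + 0 - 15| / √(9 + 4 + 0)
  = |-43| / √13
  = 43 / 3.606
  ≈ 11.93

11.93


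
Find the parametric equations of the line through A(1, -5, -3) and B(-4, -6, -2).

Direction vector d = B - A = (-4 - 1, -6 + 5, -2 + 3) = (-5, -1, 1)
Parametric form r = A + t·d:
x = 1 - 5t, y = -5 - t, z = -3 + t

x = 1 - 5t, y = -5 - t, z = -3 + t


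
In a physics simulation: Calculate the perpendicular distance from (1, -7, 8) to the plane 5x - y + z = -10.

distance = |a·x₀ + b·y₀ + c·z₀ - d| / √(a² + b² + c²)
  = |5·1 + (-1)·(-7) + 1·8 - (-10)| / √(5² + (-1)² + 1²)
  = |5 + 7 + 8 + 10| / √(25 + 1 + 1)
  = |30| / √27
  = 30 / 5.196
  ≈ 5.774

5.774


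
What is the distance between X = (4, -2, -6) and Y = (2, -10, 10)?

d = √[(x₂-x₁)² + (y₂-y₁)² + (z₂-z₁)²]
  = √[(-2)² + (-8)² + 16²]
  = √[4 + 64 + 256]
  = √324
  ≈ 18

18


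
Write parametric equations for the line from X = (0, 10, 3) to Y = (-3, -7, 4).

Direction vector d = Y - X = (-3 + 0, -7 - 10, 4 - 3) = (-3, -17, 1)
Parametric form r = X + t·d:
x = 0 - 3t, y = 10 - 17t, z = 3 + t

x = 0 - 3t, y = 10 - 17t, z = 3 + t


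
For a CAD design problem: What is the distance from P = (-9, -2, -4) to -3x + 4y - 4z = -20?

distance = |a·x₀ + b·y₀ + c·z₀ - d| / √(a² + b² + c²)
  = |(-3)·(-9) + 4·(-2) + (-4)·(-4) - (-20)| / √((-3)² + 4² + (-4)²)
  = |27 - 8 + 16 + 20| / √(9 + 16 + 16)
  = |55| / √41
  = 55 / 6.403
  ≈ 8.59

8.59


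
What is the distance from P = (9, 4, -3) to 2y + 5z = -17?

distance = |a·x₀ + b·y₀ + c·z₀ - d| / √(a² + b² + c²)
  = |0·9 + 2·4 + 5·(-3) - (-17)| / √(0² + 2² + 5²)
  = |0 + 8 - 15 + 17| / √(0 + 4 + 25)
  = |10| / √29
  = 10 / 5.385
  ≈ 1.857

1.857


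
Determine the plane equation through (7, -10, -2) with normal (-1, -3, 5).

The plane through P with normal n = (a, b, c) satisfies n·(r - P) = 0,
i.e. ax + by + cz = a·x₀ + b·y₀ + c·z₀.
d = (-1)·7 + (-3)·(-10) + 5·(-2)
  = -7 + 30 - 10
  = 13
Equation: -x - 3y + 5z = 13

-x - 3y + 5z = 13


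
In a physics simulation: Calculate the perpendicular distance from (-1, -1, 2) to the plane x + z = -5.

distance = |a·x₀ + b·y₀ + c·z₀ - d| / √(a² + b² + c²)
  = |1·(-1) + 0·(-1) + 1·2 - (-5)| / √(1² + 0² + 1²)
  = |-1 + 0 + 2 + 5| / √(1 + 0 + 1)
  = |6| / √2
  = 6 / 1.414
  ≈ 4.243

4.243


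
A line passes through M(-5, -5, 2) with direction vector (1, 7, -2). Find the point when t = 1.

P(t) = M + t·d
  = (-5 + 1·1, -5 + 7·1, 2 + (-2)·1)
  = (-5 + 1, -5 + 7, 2 - 2)
  = (-4, 2, 0)

(-4, 2, 0)


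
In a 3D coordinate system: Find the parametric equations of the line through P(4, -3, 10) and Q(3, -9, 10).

Direction vector d = Q - P = (3 - 4, -9 + 3, 10 - 10) = (-1, -6, 0)
Parametric form r = P + t·d:
x = 4 - t, y = -3 - 6t, z = 10

x = 4 - t, y = -3 - 6t, z = 10


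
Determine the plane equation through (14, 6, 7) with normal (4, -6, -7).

The plane through P with normal n = (a, b, c) satisfies n·(r - P) = 0,
i.e. ax + by + cz = a·x₀ + b·y₀ + c·z₀.
d = 4·14 + (-6)·6 + (-7)·7
  = 56 - 36 - 49
  = -29
Equation: 4x - 6y - 7z = -29

4x - 6y - 7z = -29


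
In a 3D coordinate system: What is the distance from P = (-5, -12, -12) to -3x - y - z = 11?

distance = |a·x₀ + b·y₀ + c·z₀ - d| / √(a² + b² + c²)
  = |(-3)·(-5) + (-1)·(-12) + (-1)·(-12) - 11| / √((-3)² + (-1)² + (-1)²)
  = |15 + 12 + 12 - 11| / √(9 + 1 + 1)
  = |28| / √11
  = 28 / 3.317
  ≈ 8.442

8.442


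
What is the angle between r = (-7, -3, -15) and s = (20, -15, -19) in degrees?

r·s = (-7)·20 + (-3)·(-15) + (-15)·(-19) = -140 + 45 + 285 = 190
|r| = √((-7)² + (-3)² + (-15)²) = √283 ≈ 16.82
|s| = √(20² + (-15)² + (-19)²) = √986 ≈ 31.4
cos θ = (r·s)/(|r||s|) = 190/(16.82·31.4) ≈ 0.3597
θ = arccos(0.3597) ≈ 68.92°

68.92°


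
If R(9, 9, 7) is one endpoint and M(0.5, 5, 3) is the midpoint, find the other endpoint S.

S = 2M - R
  = (2·0.5 - 9, 2·5 - 9, 2·3 - 7)
  = (1 - 9, 10 - 9, 6 - 7)
  = (-8, 1, -1)

(-8, 1, -1)


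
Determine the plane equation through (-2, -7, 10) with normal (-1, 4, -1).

The plane through P with normal n = (a, b, c) satisfies n·(r - P) = 0,
i.e. ax + by + cz = a·x₀ + b·y₀ + c·z₀.
d = (-1)·(-2) + 4·(-7) + (-1)·10
  = 2 - 28 - 10
  = -36
Equation: -x + 4y - z = -36

-x + 4y - z = -36


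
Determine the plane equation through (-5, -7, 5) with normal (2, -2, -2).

The plane through P with normal n = (a, b, c) satisfies n·(r - P) = 0,
i.e. ax + by + cz = a·x₀ + b·y₀ + c·z₀.
d = 2·(-5) + (-2)·(-7) + (-2)·5
  = -10 + 14 - 10
  = -6
Equation: 2x - 2y - 2z = -6

2x - 2y - 2z = -6


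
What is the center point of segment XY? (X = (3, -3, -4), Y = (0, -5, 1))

M = ((x₁+x₂)/2, (y₁+y₂)/2, (z₁+z₂)/2)
  = ((3 + 0)/2, (-3 - 5)/2, (-4 + 1)/2)
  = (3/2, -8/2, -3/2)
  = (1.5, -4, -1.5)

(1.5, -4, -1.5)


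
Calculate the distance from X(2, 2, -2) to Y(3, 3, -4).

d = √[(x₂-x₁)² + (y₂-y₁)² + (z₂-z₁)²]
  = √[1² + 1² + (-2)²]
  = √[1 + 1 + 4]
  = √6
  ≈ 2.449

2.449


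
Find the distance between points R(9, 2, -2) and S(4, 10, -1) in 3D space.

d = √[(x₂-x₁)² + (y₂-y₁)² + (z₂-z₁)²]
  = √[(-5)² + 8² + 1²]
  = √[25 + 64 + 1]
  = √90
  ≈ 9.487

9.487


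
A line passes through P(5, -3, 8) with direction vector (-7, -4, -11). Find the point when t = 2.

P(t) = P + t·d
  = (5 + (-7)·2, -3 + (-4)·2, 8 + (-11)·2)
  = (5 - 14, -3 - 8, 8 - 22)
  = (-9, -11, -14)

(-9, -11, -14)


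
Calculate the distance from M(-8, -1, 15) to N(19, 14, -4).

d = √[(x₂-x₁)² + (y₂-y₁)² + (z₂-z₁)²]
  = √[27² + 15² + (-19)²]
  = √[729 + 225 + 361]
  = √1315
  ≈ 36.26

36.26


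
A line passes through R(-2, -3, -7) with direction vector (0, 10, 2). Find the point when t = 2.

P(t) = R + t·d
  = (-2 + 0·2, -3 + 10·2, -7 + 2·2)
  = (-2 + 0, -3 + 20, -7 + 4)
  = (-2, 17, -3)

(-2, 17, -3)


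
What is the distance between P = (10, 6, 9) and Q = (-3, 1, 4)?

d = √[(x₂-x₁)² + (y₂-y₁)² + (z₂-z₁)²]
  = √[(-13)² + (-5)² + (-5)²]
  = √[169 + 25 + 25]
  = √219
  ≈ 14.8

14.8


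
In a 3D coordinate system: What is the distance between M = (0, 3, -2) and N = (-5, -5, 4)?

d = √[(x₂-x₁)² + (y₂-y₁)² + (z₂-z₁)²]
  = √[(-5)² + (-8)² + 6²]
  = √[25 + 64 + 36]
  = √125
  ≈ 11.18

11.18


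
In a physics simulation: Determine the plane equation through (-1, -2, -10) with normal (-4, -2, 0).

The plane through P with normal n = (a, b, c) satisfies n·(r - P) = 0,
i.e. ax + by + cz = a·x₀ + b·y₀ + c·z₀.
d = (-4)·(-1) + (-2)·(-2) + 0·(-10)
  = 4 + 4 + 0
  = 8
Equation: -4x - 2y = 8

-4x - 2y = 8


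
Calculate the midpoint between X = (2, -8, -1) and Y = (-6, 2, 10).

M = ((x₁+x₂)/2, (y₁+y₂)/2, (z₁+z₂)/2)
  = ((2 - 6)/2, (-8 + 2)/2, (-1 + 10)/2)
  = (-4/2, -6/2, 9/2)
  = (-2, -3, 4.5)

(-2, -3, 4.5)


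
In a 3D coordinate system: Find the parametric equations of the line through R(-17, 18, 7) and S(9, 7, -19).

Direction vector d = S - R = (9 + 17, 7 - 18, -19 - 7) = (26, -11, -26)
Parametric form r = R + t·d:
x = -17 + 26t, y = 18 - 11t, z = 7 - 26t

x = -17 + 26t, y = 18 - 11t, z = 7 - 26t


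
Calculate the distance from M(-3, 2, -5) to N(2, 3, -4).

d = √[(x₂-x₁)² + (y₂-y₁)² + (z₂-z₁)²]
  = √[5² + 1² + 1²]
  = √[25 + 1 + 1]
  = √27
  ≈ 5.196

5.196


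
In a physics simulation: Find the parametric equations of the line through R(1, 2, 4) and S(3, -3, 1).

Direction vector d = S - R = (3 - 1, -3 - 2, 1 - 4) = (2, -5, -3)
Parametric form r = R + t·d:
x = 1 + 2t, y = 2 - 5t, z = 4 - 3t

x = 1 + 2t, y = 2 - 5t, z = 4 - 3t


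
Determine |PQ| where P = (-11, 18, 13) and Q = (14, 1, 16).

d = √[(x₂-x₁)² + (y₂-y₁)² + (z₂-z₁)²]
  = √[25² + (-17)² + 3²]
  = √[625 + 289 + 9]
  = √923
  ≈ 30.38

30.38


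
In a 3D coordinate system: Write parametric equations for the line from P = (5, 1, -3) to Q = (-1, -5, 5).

Direction vector d = Q - P = (-1 - 5, -5 - 1, 5 + 3) = (-6, -6, 8)
Parametric form r = P + t·d:
x = 5 - 6t, y = 1 - 6t, z = -3 + 8t

x = 5 - 6t, y = 1 - 6t, z = -3 + 8t


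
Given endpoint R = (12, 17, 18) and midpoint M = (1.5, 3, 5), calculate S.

S = 2M - R
  = (2·1.5 - 12, 2·3 - 17, 2·5 - 18)
  = (3 - 12, 6 - 17, 10 - 18)
  = (-9, -11, -8)

(-9, -11, -8)


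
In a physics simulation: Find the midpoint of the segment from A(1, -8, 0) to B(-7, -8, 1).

M = ((x₁+x₂)/2, (y₁+y₂)/2, (z₁+z₂)/2)
  = ((1 - 7)/2, (-8 - 8)/2, (0 + 1)/2)
  = (-6/2, -16/2, 1/2)
  = (-3, -8, 0.5)

(-3, -8, 0.5)


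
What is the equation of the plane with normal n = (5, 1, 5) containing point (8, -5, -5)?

The plane through P with normal n = (a, b, c) satisfies n·(r - P) = 0,
i.e. ax + by + cz = a·x₀ + b·y₀ + c·z₀.
d = 5·8 + 1·(-5) + 5·(-5)
  = 40 - 5 - 25
  = 10
Equation: 5x + y + 5z = 10

5x + y + 5z = 10


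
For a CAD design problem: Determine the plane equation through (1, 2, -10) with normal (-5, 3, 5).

The plane through P with normal n = (a, b, c) satisfies n·(r - P) = 0,
i.e. ax + by + cz = a·x₀ + b·y₀ + c·z₀.
d = (-5)·1 + 3·2 + 5·(-10)
  = -5 + 6 - 50
  = -49
Equation: -5x + 3y + 5z = -49

-5x + 3y + 5z = -49


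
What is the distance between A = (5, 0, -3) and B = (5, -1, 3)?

d = √[(x₂-x₁)² + (y₂-y₁)² + (z₂-z₁)²]
  = √[0² + (-1)² + 6²]
  = √[0 + 1 + 36]
  = √37
  ≈ 6.083

6.083


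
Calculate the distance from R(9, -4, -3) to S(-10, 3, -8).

d = √[(x₂-x₁)² + (y₂-y₁)² + (z₂-z₁)²]
  = √[(-19)² + 7² + (-5)²]
  = √[361 + 49 + 25]
  = √435
  ≈ 20.86

20.86


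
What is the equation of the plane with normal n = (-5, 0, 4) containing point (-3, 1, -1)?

The plane through P with normal n = (a, b, c) satisfies n·(r - P) = 0,
i.e. ax + by + cz = a·x₀ + b·y₀ + c·z₀.
d = (-5)·(-3) + 0·1 + 4·(-1)
  = 15 + 0 - 4
  = 11
Equation: -5x + 4z = 11

-5x + 4z = 11


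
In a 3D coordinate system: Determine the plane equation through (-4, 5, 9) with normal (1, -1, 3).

The plane through P with normal n = (a, b, c) satisfies n·(r - P) = 0,
i.e. ax + by + cz = a·x₀ + b·y₀ + c·z₀.
d = 1·(-4) + (-1)·5 + 3·9
  = -4 - 5 + 27
  = 18
Equation: x - y + 3z = 18

x - y + 3z = 18


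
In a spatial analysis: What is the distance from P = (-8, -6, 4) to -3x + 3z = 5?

distance = |a·x₀ + b·y₀ + c·z₀ - d| / √(a² + b² + c²)
  = |(-3)·(-8) + 0·(-6) + 3·4 - 5| / √((-3)² + 0² + 3²)
  = |24 + 0 + 12 - 5| / √(9 + 0 + 9)
  = |31| / √18
  = 31 / 4.243
  ≈ 7.307

7.307


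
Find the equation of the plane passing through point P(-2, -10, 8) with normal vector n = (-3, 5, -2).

The plane through P with normal n = (a, b, c) satisfies n·(r - P) = 0,
i.e. ax + by + cz = a·x₀ + b·y₀ + c·z₀.
d = (-3)·(-2) + 5·(-10) + (-2)·8
  = 6 - 50 - 16
  = -60
Equation: -3x + 5y - 2z = -60

-3x + 5y - 2z = -60


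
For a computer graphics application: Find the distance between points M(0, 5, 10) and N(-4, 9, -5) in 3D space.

d = √[(x₂-x₁)² + (y₂-y₁)² + (z₂-z₁)²]
  = √[(-4)² + 4² + (-15)²]
  = √[16 + 16 + 225]
  = √257
  ≈ 16.03

16.03
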